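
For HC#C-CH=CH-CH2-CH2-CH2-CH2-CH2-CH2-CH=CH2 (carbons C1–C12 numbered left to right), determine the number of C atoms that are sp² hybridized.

C1: sp
C2: sp
C3: sp2 ✓
C4: sp2 ✓
C5: sp3
C6: sp3
C7: sp3
C8: sp3
C9: sp3
C10: sp3
C11: sp2 ✓
C12: sp2 ✓
C3, C4, C11, C12 → 4 sp2 carbons.

4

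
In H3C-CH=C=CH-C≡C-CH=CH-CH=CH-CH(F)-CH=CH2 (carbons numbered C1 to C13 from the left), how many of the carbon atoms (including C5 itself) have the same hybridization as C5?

C5 is sp (two π bonds).
C1: sp3
C2: sp2
C3: sp ✓
C4: sp2
C5: sp ✓
C6: sp ✓
C7: sp2
C8: sp2
C9: sp2
C10: sp2
C11: sp3
C12: sp2
C13: sp2
3 carbons are sp.

3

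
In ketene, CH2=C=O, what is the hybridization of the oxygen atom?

sp²

The oxygen atom — 1 σ bond and 2 lone pairs, plus one π bond. Steric number 3, so sp2.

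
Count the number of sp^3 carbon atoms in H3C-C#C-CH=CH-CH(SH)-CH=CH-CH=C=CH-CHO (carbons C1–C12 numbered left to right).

C1: sp3 ✓
C2: sp
C3: sp
C4: sp2
C5: sp2
C6: sp3 ✓
C7: sp2
C8: sp2
C9: sp2
C10: sp
C11: sp2
C12: sp2
C1, C6 → 2 sp3 carbons.

2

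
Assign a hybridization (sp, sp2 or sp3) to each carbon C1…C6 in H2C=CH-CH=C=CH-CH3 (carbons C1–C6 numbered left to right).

C1: 3 σ bonds, plus one π bond; 3 regions of electron density → sp2.
C2: 3 σ bonds, plus one π bond; 3 regions of electron density → sp2.
C3: 3 σ bonds, plus one π bond; 3 regions of electron density → sp2.
C4: 2 σ bonds, plus two π bonds; 2 regions of electron density → sp.
C5 — 3 σ bonds, plus one π bond. Steric number 3, so sp2.
C6 is sp3: 4 σ bonds, 4 electron-density regions.

C1 sp2, C2 sp2, C3 sp2, C4 sp, C5 sp2, C6 sp3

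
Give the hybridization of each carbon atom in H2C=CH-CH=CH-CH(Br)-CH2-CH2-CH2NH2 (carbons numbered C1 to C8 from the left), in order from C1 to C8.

C1 is sp2: 3 σ bonds, plus one π bond, 3 electron-density regions.
C2 is sp2: 3 σ bonds, plus one π bond, 3 electron-density regions.
C3: 3 σ bonds, plus one π bond — 3 electron domains, sp2.
C4 is sp2: 3 σ bonds, plus one π bond, 3 electron-density regions.
C5: 4 σ bonds; 4 regions of electron density → sp3.
C6 is sp3: 4 σ bonds, 4 electron-density regions.
C7 carries 4 σ bonds, giving a steric number of 4, so it is sp3.
C8 carries 4 σ bonds, giving a steric number of 4, so it is sp3.

C1 sp2, C2 sp2, C3 sp2, C4 sp2, C5 sp3, C6 sp3, C7 sp3, C8 sp3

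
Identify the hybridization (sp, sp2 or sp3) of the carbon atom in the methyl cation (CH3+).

sp2

Three σ bonds to H, empty p orbital → sp2, trigonal planar.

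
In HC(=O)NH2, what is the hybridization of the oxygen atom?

The oxygen atom: 1 σ bond and 2 lone pairs, plus one π bond; 3 regions of electron density → sp2.

sp^2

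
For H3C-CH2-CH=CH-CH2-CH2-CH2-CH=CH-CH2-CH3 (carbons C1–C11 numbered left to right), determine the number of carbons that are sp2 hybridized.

C1: sp3
C2: sp3
C3: sp2 ✓
C4: sp2 ✓
C5: sp3
C6: sp3
C7: sp3
C8: sp2 ✓
C9: sp2 ✓
C10: sp3
C11: sp3
C3, C4, C8, C9 → 4 sp2 carbons.

4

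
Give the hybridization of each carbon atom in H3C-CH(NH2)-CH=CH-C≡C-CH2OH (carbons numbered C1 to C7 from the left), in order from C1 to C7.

C1: 4 σ bonds — 4 electron domains, sp3.
C2: 4 σ bonds — 4 electron domains, sp3.
C3 — 3 σ bonds, plus one π bond. Steric number 3, so sp2.
C4 is sp2: 3 σ bonds, plus one π bond, 3 electron-density regions.
C5 is sp: 2 σ bonds, plus two π bonds, 2 electron-density regions.
C6 — 2 σ bonds, plus two π bonds. Steric number 2, so sp.
C7 is sp3: 4 σ bonds, 4 electron-density regions.

C1 sp3, C2 sp3, C3 sp2, C4 sp2, C5 sp, C6 sp, C7 sp3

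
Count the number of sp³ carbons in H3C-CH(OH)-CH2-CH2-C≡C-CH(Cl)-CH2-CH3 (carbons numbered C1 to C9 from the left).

7

C1: sp3 ✓
C2: sp3 ✓
C3: sp3 ✓
C4: sp3 ✓
C5: sp
C6: sp
C7: sp3 ✓
C8: sp3 ✓
C9: sp3 ✓
C1, C2, C3, C4, C7, C8, C9 → 7 sp3 carbons.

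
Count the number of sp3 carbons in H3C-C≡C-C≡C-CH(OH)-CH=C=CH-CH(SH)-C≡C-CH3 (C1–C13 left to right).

C1: sp3 ✓
C2: sp
C3: sp
C4: sp
C5: sp
C6: sp3 ✓
C7: sp2
C8: sp
C9: sp2
C10: sp3 ✓
C11: sp
C12: sp
C13: sp3 ✓
C1, C6, C10, C13 → 4 sp3 carbons.

4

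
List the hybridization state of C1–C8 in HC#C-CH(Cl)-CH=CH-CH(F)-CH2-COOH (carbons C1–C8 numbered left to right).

C1 carries 2 σ bonds, plus two π bonds, giving a steric number of 2, so it is sp.
C2 carries 2 σ bonds, plus two π bonds, giving a steric number of 2, so it is sp.
C3 — 4 σ bonds. Steric number 4, so sp3.
C4 — 3 σ bonds, plus one π bond. Steric number 3, so sp2.
C5: 3 σ bonds, plus one π bond; 3 regions of electron density → sp2.
C6 has 4 σ bonds: steric number 4 → sp3.
C7 is sp3: 4 σ bonds, 4 electron-density regions.
C8 carries 3 σ bonds, plus one π bond, giving a steric number of 3, so it is sp2.

C1 sp, C2 sp, C3 sp3, C4 sp2, C5 sp2, C6 sp3, C7 sp3, C8 sp2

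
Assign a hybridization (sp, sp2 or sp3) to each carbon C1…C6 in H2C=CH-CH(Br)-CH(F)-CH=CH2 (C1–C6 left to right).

C1 is sp2: 3 σ bonds, plus one π bond, 3 electron-density regions.
C2: 3 σ bonds, plus one π bond — 3 electron domains, sp2.
C3 — 4 σ bonds. Steric number 4, so sp3.
C4 is sp3: 4 σ bonds, 4 electron-density regions.
C5 carries 3 σ bonds, plus one π bond, giving a steric number of 3, so it is sp2.
C6 (3 σ bonds, plus one π bond) has steric number 3: sp2.

C1 sp2, C2 sp2, C3 sp3, C4 sp3, C5 sp2, C6 sp2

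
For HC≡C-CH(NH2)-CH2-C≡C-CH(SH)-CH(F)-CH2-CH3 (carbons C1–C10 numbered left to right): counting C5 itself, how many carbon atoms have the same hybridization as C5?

4

C5 is sp (two π bonds).
C1: sp ✓
C2: sp ✓
C3: sp3
C4: sp3
C5: sp ✓
C6: sp ✓
C7: sp3
C8: sp3
C9: sp3
C10: sp3
4 carbons are sp.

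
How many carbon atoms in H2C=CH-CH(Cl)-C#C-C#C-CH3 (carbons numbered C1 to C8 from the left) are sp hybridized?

C1: sp2
C2: sp2
C3: sp3
C4: sp ✓
C5: sp ✓
C6: sp ✓
C7: sp ✓
C8: sp3
C4, C5, C6, C7 → 4 sp carbons.

4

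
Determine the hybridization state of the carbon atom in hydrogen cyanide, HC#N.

sp

The carbon atom carries 2 σ bonds, plus two π bonds, giving a steric number of 2, so it is sp.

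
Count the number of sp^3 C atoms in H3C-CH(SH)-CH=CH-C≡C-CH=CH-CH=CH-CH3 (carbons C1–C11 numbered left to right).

3

C1: sp3 ✓
C2: sp3 ✓
C3: sp2
C4: sp2
C5: sp
C6: sp
C7: sp2
C8: sp2
C9: sp2
C10: sp2
C11: sp3 ✓
C1, C2, C11 → 3 sp3 carbons.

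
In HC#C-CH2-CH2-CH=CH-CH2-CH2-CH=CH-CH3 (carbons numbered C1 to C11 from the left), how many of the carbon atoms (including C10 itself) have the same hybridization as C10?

4

C10 is sp2 (one π bond).
C1: sp
C2: sp
C3: sp3
C4: sp3
C5: sp2 ✓
C6: sp2 ✓
C7: sp3
C8: sp3
C9: sp2 ✓
C10: sp2 ✓
C11: sp3
4 carbons are sp2.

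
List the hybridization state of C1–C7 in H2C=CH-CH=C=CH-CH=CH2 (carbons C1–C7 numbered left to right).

C1 sp2, C2 sp2, C3 sp2, C4 sp, C5 sp2, C6 sp2, C7 sp2

C1: 3 σ bonds, plus one π bond — 3 electron domains, sp2.
C2: 3 σ bonds, plus one π bond — 3 electron domains, sp2.
C3: 3 σ bonds, plus one π bond — 3 electron domains, sp2.
C4 is sp: 2 σ bonds, plus two π bonds, 2 electron-density regions.
C5 (3 σ bonds, plus one π bond) has steric number 3: sp2.
C6 (3 σ bonds, plus one π bond) has steric number 3: sp2.
C7 — 3 σ bonds, plus one π bond. Steric number 3, so sp2.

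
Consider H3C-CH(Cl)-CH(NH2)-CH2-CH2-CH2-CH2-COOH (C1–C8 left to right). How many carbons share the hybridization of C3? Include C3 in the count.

C3 is sp3 (only σ bonds).
C1: sp3 ✓
C2: sp3 ✓
C3: sp3 ✓
C4: sp3 ✓
C5: sp3 ✓
C6: sp3 ✓
C7: sp3 ✓
C8: sp2
7 carbons are sp3.

7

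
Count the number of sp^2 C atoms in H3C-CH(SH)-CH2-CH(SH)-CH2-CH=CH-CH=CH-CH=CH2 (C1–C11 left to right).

6

C1: sp3
C2: sp3
C3: sp3
C4: sp3
C5: sp3
C6: sp2 ✓
C7: sp2 ✓
C8: sp2 ✓
C9: sp2 ✓
C10: sp2 ✓
C11: sp2 ✓
C6, C7, C8, C9, C10, C11 → 6 sp2 carbons.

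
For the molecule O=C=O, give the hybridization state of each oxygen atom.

One σ bond + two lone pairs = steric number 3 → sp2.

sp^2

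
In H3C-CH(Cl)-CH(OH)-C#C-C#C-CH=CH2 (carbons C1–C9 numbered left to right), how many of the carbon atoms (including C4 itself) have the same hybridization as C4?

C4 is sp (two π bonds).
C1: sp3
C2: sp3
C3: sp3
C4: sp ✓
C5: sp ✓
C6: sp ✓
C7: sp ✓
C8: sp2
C9: sp2
4 carbons are sp.

4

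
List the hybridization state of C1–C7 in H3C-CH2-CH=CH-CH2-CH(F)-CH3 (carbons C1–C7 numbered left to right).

C1: 4 σ bonds — 4 electron domains, sp3.
C2 carries 4 σ bonds, giving a steric number of 4, so it is sp3.
C3: 3 σ bonds, plus one π bond — 3 electron domains, sp2.
C4 has 3 σ bonds, plus one π bond: steric number 3 → sp2.
C5 carries 4 σ bonds, giving a steric number of 4, so it is sp3.
C6 — 4 σ bonds. Steric number 4, so sp3.
C7: 4 σ bonds — 4 electron domains, sp3.

C1 sp3, C2 sp3, C3 sp2, C4 sp2, C5 sp3, C6 sp3, C7 sp3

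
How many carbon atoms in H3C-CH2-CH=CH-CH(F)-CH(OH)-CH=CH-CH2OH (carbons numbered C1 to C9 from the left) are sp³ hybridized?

C1: sp3 ✓
C2: sp3 ✓
C3: sp2
C4: sp2
C5: sp3 ✓
C6: sp3 ✓
C7: sp2
C8: sp2
C9: sp3 ✓
C1, C2, C5, C6, C9 → 5 sp3 carbons.

5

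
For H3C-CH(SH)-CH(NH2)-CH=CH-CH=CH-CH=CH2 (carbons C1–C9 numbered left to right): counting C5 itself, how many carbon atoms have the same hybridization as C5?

C5 is sp2 (one π bond).
C1: sp3
C2: sp3
C3: sp3
C4: sp2 ✓
C5: sp2 ✓
C6: sp2 ✓
C7: sp2 ✓
C8: sp2 ✓
C9: sp2 ✓
6 carbons are sp2.

6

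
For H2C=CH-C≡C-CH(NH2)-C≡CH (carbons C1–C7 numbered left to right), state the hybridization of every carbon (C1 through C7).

C1 has 3 σ bonds, plus one π bond: steric number 3 → sp2.
C2: 3 σ bonds, plus one π bond — 3 electron domains, sp2.
C3: 2 σ bonds, plus two π bonds — 2 electron domains, sp.
C4 has 2 σ bonds, plus two π bonds: steric number 2 → sp.
C5 carries 4 σ bonds, giving a steric number of 4, so it is sp3.
C6: 2 σ bonds, plus two π bonds — 2 electron domains, sp.
C7 — 2 σ bonds, plus two π bonds. Steric number 2, so sp.

C1 sp2, C2 sp2, C3 sp, C4 sp, C5 sp3, C6 sp, C7 sp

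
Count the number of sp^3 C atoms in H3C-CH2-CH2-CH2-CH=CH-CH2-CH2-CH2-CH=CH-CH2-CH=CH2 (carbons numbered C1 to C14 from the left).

C1: sp3 ✓
C2: sp3 ✓
C3: sp3 ✓
C4: sp3 ✓
C5: sp2
C6: sp2
C7: sp3 ✓
C8: sp3 ✓
C9: sp3 ✓
C10: sp2
C11: sp2
C12: sp3 ✓
C13: sp2
C14: sp2
C1, C2, C3, C4, C7, C8, C9, C12 → 8 sp3 carbons.

8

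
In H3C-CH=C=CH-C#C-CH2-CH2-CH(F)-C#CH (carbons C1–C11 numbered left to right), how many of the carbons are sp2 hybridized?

2

C1: sp3
C2: sp2 ✓
C3: sp
C4: sp2 ✓
C5: sp
C6: sp
C7: sp3
C8: sp3
C9: sp3
C10: sp
C11: sp
C2, C4 → 2 sp2 carbons.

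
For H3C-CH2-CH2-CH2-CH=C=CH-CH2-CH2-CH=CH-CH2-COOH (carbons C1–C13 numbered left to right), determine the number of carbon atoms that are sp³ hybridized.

C1: sp3 ✓
C2: sp3 ✓
C3: sp3 ✓
C4: sp3 ✓
C5: sp2
C6: sp
C7: sp2
C8: sp3 ✓
C9: sp3 ✓
C10: sp2
C11: sp2
C12: sp3 ✓
C13: sp2
C1, C2, C3, C4, C8, C9, C12 → 7 sp3 carbons.

7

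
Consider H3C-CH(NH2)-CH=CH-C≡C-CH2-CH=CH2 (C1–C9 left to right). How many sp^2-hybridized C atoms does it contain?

C1: sp3
C2: sp3
C3: sp2 ✓
C4: sp2 ✓
C5: sp
C6: sp
C7: sp3
C8: sp2 ✓
C9: sp2 ✓
C3, C4, C8, C9 → 4 sp2 carbons.

4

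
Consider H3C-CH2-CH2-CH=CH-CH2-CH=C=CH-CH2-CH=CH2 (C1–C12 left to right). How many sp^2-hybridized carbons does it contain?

6

C1: sp3
C2: sp3
C3: sp3
C4: sp2 ✓
C5: sp2 ✓
C6: sp3
C7: sp2 ✓
C8: sp
C9: sp2 ✓
C10: sp3
C11: sp2 ✓
C12: sp2 ✓
C4, C5, C7, C9, C11, C12 → 6 sp2 carbons.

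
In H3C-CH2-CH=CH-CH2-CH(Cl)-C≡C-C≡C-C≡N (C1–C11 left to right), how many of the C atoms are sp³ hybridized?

C1: sp3 ✓
C2: sp3 ✓
C3: sp2
C4: sp2
C5: sp3 ✓
C6: sp3 ✓
C7: sp
C8: sp
C9: sp
C10: sp
C11: sp
C1, C2, C5, C6 → 4 sp3 carbons.

4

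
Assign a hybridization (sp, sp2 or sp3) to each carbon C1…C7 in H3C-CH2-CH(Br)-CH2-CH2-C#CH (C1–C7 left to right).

C1: 4 σ bonds; 4 regions of electron density → sp3.
C2 (4 σ bonds) has steric number 4: sp3.
C3 is sp3: 4 σ bonds, 4 electron-density regions.
C4 carries 4 σ bonds, giving a steric number of 4, so it is sp3.
C5: 4 σ bonds; 4 regions of electron density → sp3.
C6 carries 2 σ bonds, plus two π bonds, giving a steric number of 2, so it is sp.
C7 (2 σ bonds, plus two π bonds) has steric number 2: sp.

C1 sp3, C2 sp3, C3 sp3, C4 sp3, C5 sp3, C6 sp, C7 sp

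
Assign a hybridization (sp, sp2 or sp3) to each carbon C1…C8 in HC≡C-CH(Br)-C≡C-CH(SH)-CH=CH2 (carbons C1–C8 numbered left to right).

C1: 2 σ bonds, plus two π bonds; 2 regions of electron density → sp.
C2: 2 σ bonds, plus two π bonds — 2 electron domains, sp.
C3: 4 σ bonds — 4 electron domains, sp3.
C4 has 2 σ bonds, plus two π bonds: steric number 2 → sp.
C5: 2 σ bonds, plus two π bonds; 2 regions of electron density → sp.
C6 carries 4 σ bonds, giving a steric number of 4, so it is sp3.
C7 (3 σ bonds, plus one π bond) has steric number 3: sp2.
C8: 3 σ bonds, plus one π bond — 3 electron domains, sp2.

C1 sp, C2 sp, C3 sp3, C4 sp, C5 sp, C6 sp3, C7 sp2, C8 sp2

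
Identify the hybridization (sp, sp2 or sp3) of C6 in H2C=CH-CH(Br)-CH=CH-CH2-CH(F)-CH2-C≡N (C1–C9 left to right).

C6: 4 σ bonds — 4 electron domains, sp3.

sp³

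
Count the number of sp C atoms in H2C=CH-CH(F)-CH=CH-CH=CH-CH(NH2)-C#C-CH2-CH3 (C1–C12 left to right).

C1: sp2
C2: sp2
C3: sp3
C4: sp2
C5: sp2
C6: sp2
C7: sp2
C8: sp3
C9: sp ✓
C10: sp ✓
C11: sp3
C12: sp3
C9, C10 → 2 sp carbons.

2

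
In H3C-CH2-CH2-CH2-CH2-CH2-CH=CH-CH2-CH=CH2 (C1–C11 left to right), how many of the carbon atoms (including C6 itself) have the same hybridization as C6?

7

C6 is sp3 (only σ bonds).
C1: sp3 ✓
C2: sp3 ✓
C3: sp3 ✓
C4: sp3 ✓
C5: sp3 ✓
C6: sp3 ✓
C7: sp2
C8: sp2
C9: sp3 ✓
C10: sp2
C11: sp2
7 carbons are sp3.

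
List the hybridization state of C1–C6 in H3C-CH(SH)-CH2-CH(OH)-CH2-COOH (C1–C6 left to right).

C1 carries 4 σ bonds, giving a steric number of 4, so it is sp3.
C2 is sp3: 4 σ bonds, 4 electron-density regions.
C3: 4 σ bonds — 4 electron domains, sp3.
C4 has 4 σ bonds: steric number 4 → sp3.
C5: 4 σ bonds; 4 regions of electron density → sp3.
C6 is sp2: 3 σ bonds, plus one π bond, 3 electron-density regions.

C1 sp3, C2 sp3, C3 sp3, C4 sp3, C5 sp3, C6 sp2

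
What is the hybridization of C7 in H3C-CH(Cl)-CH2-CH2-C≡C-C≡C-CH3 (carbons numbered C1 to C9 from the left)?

sp

C7 has 2 σ bonds, plus two π bonds: steric number 2 → sp.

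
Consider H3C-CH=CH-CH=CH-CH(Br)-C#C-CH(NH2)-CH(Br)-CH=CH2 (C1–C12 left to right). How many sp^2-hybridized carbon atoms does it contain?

6

C1: sp3
C2: sp2 ✓
C3: sp2 ✓
C4: sp2 ✓
C5: sp2 ✓
C6: sp3
C7: sp
C8: sp
C9: sp3
C10: sp3
C11: sp2 ✓
C12: sp2 ✓
C2, C3, C4, C5, C11, C12 → 6 sp2 carbons.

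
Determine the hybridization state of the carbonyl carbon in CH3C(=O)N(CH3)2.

sp²

The carbonyl carbon is sp2: 3 σ bonds, plus one π bond, 3 electron-density regions.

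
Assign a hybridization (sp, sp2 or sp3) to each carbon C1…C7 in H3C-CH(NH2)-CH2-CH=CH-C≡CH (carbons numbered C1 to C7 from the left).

C1 sp3, C2 sp3, C3 sp3, C4 sp2, C5 sp2, C6 sp, C7 sp

C1: 4 σ bonds — 4 electron domains, sp3.
C2: 4 σ bonds; 4 regions of electron density → sp3.
C3: 4 σ bonds; 4 regions of electron density → sp3.
C4 (3 σ bonds, plus one π bond) has steric number 3: sp2.
C5 — 3 σ bonds, plus one π bond. Steric number 3, so sp2.
C6 has 2 σ bonds, plus two π bonds: steric number 2 → sp.
C7 carries 2 σ bonds, plus two π bonds, giving a steric number of 2, so it is sp.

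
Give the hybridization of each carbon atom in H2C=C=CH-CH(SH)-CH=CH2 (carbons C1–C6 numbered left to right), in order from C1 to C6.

C1 has 3 σ bonds, plus one π bond: steric number 3 → sp2.
C2 carries 2 σ bonds, plus two π bonds, giving a steric number of 2, so it is sp.
C3 — 3 σ bonds, plus one π bond. Steric number 3, so sp2.
C4: 4 σ bonds; 4 regions of electron density → sp3.
C5 is sp2: 3 σ bonds, plus one π bond, 3 electron-density regions.
C6 carries 3 σ bonds, plus one π bond, giving a steric number of 3, so it is sp2.

C1 sp2, C2 sp, C3 sp2, C4 sp3, C5 sp2, C6 sp2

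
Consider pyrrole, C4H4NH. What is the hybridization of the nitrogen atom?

N has three σ bonds; its lone pair occupies the p orbital and is part of the aromatic π system, so N is sp2 (not the sp3 a naive steric count of 4 would give).

sp^2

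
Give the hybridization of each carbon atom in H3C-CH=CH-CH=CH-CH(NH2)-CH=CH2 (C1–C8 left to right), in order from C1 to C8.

C1: 4 σ bonds; 4 regions of electron density → sp3.
C2 is sp2: 3 σ bonds, plus one π bond, 3 electron-density regions.
C3 — 3 σ bonds, plus one π bond. Steric number 3, so sp2.
C4 carries 3 σ bonds, plus one π bond, giving a steric number of 3, so it is sp2.
C5 is sp2: 3 σ bonds, plus one π bond, 3 electron-density regions.
C6 has 4 σ bonds: steric number 4 → sp3.
C7 (3 σ bonds, plus one π bond) has steric number 3: sp2.
C8: 3 σ bonds, plus one π bond; 3 regions of electron density → sp2.

C1 sp3, C2 sp2, C3 sp2, C4 sp2, C5 sp2, C6 sp3, C7 sp2, C8 sp2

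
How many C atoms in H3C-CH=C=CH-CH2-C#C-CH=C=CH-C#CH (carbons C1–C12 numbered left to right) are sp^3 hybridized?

2

C1: sp3 ✓
C2: sp2
C3: sp
C4: sp2
C5: sp3 ✓
C6: sp
C7: sp
C8: sp2
C9: sp
C10: sp2
C11: sp
C12: sp
C1, C5 → 2 sp3 carbons.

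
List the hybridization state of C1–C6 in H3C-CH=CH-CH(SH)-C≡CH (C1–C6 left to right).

C1: 4 σ bonds — 4 electron domains, sp3.
C2: 3 σ bonds, plus one π bond — 3 electron domains, sp2.
C3: 3 σ bonds, plus one π bond — 3 electron domains, sp2.
C4 (4 σ bonds) has steric number 4: sp3.
C5 has 2 σ bonds, plus two π bonds: steric number 2 → sp.
C6: 2 σ bonds, plus two π bonds — 2 electron domains, sp.

C1 sp3, C2 sp2, C3 sp2, C4 sp3, C5 sp, C6 sp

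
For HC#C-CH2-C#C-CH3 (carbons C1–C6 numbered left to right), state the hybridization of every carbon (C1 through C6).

C1 carries 2 σ bonds, plus two π bonds, giving a steric number of 2, so it is sp.
C2 (2 σ bonds, plus two π bonds) has steric number 2: sp.
C3 has 4 σ bonds: steric number 4 → sp3.
C4 — 2 σ bonds, plus two π bonds. Steric number 2, so sp.
C5 — 2 σ bonds, plus two π bonds. Steric number 2, so sp.
C6: 4 σ bonds — 4 electron domains, sp3.

C1 sp, C2 sp, C3 sp3, C4 sp, C5 sp, C6 sp3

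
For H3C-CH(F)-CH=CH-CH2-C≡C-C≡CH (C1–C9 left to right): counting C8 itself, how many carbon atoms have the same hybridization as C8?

4

C8 is sp (two π bonds).
C1: sp3
C2: sp3
C3: sp2
C4: sp2
C5: sp3
C6: sp ✓
C7: sp ✓
C8: sp ✓
C9: sp ✓
4 carbons are sp.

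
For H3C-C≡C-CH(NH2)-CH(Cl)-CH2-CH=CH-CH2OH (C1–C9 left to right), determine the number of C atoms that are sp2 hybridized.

2

C1: sp3
C2: sp
C3: sp
C4: sp3
C5: sp3
C6: sp3
C7: sp2 ✓
C8: sp2 ✓
C9: sp3
C7, C8 → 2 sp2 carbons.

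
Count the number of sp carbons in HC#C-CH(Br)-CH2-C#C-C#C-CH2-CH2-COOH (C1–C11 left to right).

C1: sp ✓
C2: sp ✓
C3: sp3
C4: sp3
C5: sp ✓
C6: sp ✓
C7: sp ✓
C8: sp ✓
C9: sp3
C10: sp3
C11: sp2
C1, C2, C5, C6, C7, C8 → 6 sp carbons.

6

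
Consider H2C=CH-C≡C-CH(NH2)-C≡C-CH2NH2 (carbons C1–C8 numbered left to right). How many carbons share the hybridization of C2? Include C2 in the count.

2

C2 is sp2 (one π bond).
C1: sp2 ✓
C2: sp2 ✓
C3: sp
C4: sp
C5: sp3
C6: sp
C7: sp
C8: sp3
2 carbons are sp2.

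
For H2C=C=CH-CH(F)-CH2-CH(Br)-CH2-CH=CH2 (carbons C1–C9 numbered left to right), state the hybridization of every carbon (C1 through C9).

C1 sp2, C2 sp, C3 sp2, C4 sp3, C5 sp3, C6 sp3, C7 sp3, C8 sp2, C9 sp2

C1 — 3 σ bonds, plus one π bond. Steric number 3, so sp2.
C2 carries 2 σ bonds, plus two π bonds, giving a steric number of 2, so it is sp.
C3 carries 3 σ bonds, plus one π bond, giving a steric number of 3, so it is sp2.
C4 has 4 σ bonds: steric number 4 → sp3.
C5: 4 σ bonds — 4 electron domains, sp3.
C6 — 4 σ bonds. Steric number 4, so sp3.
C7 carries 4 σ bonds, giving a steric number of 4, so it is sp3.
C8 — 3 σ bonds, plus one π bond. Steric number 3, so sp2.
C9 carries 3 σ bonds, plus one π bond, giving a steric number of 3, so it is sp2.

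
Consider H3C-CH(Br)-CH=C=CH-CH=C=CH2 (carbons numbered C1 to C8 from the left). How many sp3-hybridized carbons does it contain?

2

C1: sp3 ✓
C2: sp3 ✓
C3: sp2
C4: sp
C5: sp2
C6: sp2
C7: sp
C8: sp2
C1, C2 → 2 sp3 carbons.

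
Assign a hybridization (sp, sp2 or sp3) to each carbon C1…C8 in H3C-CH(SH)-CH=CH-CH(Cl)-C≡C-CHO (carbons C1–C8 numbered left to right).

C1 sp3, C2 sp3, C3 sp2, C4 sp2, C5 sp3, C6 sp, C7 sp, C8 sp2

C1 (4 σ bonds) has steric number 4: sp3.
C2: 4 σ bonds; 4 regions of electron density → sp3.
C3: 3 σ bonds, plus one π bond; 3 regions of electron density → sp2.
C4 — 3 σ bonds, plus one π bond. Steric number 3, so sp2.
C5: 4 σ bonds — 4 electron domains, sp3.
C6: 2 σ bonds, plus two π bonds — 2 electron domains, sp.
C7 has 2 σ bonds, plus two π bonds: steric number 2 → sp.
C8 has 3 σ bonds, plus one π bond: steric number 3 → sp2.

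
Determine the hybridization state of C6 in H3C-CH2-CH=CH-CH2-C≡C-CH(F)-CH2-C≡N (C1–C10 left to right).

C6: 2 σ bonds, plus two π bonds; 2 regions of electron density → sp.

sp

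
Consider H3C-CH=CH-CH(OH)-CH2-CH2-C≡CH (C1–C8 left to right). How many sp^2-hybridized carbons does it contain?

2

C1: sp3
C2: sp2 ✓
C3: sp2 ✓
C4: sp3
C5: sp3
C6: sp3
C7: sp
C8: sp
C2, C3 → 2 sp2 carbons.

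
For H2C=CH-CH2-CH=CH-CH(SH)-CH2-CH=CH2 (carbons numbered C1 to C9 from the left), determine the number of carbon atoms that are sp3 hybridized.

3

C1: sp2
C2: sp2
C3: sp3 ✓
C4: sp2
C5: sp2
C6: sp3 ✓
C7: sp3 ✓
C8: sp2
C9: sp2
C3, C6, C7 → 3 sp3 carbons.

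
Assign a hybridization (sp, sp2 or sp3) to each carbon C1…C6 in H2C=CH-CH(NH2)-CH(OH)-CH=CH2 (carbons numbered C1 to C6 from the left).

C1 sp2, C2 sp2, C3 sp3, C4 sp3, C5 sp2, C6 sp2

C1 is sp2: 3 σ bonds, plus one π bond, 3 electron-density regions.
C2 is sp2: 3 σ bonds, plus one π bond, 3 electron-density regions.
C3: 4 σ bonds — 4 electron domains, sp3.
C4 has 4 σ bonds: steric number 4 → sp3.
C5 is sp2: 3 σ bonds, plus one π bond, 3 electron-density regions.
C6: 3 σ bonds, plus one π bond; 3 regions of electron density → sp2.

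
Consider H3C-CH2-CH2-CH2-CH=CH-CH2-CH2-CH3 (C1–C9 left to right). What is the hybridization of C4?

C4: 4 σ bonds; 4 regions of electron density → sp3.

sp^3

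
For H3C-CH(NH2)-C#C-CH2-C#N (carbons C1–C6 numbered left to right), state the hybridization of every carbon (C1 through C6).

C1 sp3, C2 sp3, C3 sp, C4 sp, C5 sp3, C6 sp

C1: 4 σ bonds — 4 electron domains, sp3.
C2 (4 σ bonds) has steric number 4: sp3.
C3: 2 σ bonds, plus two π bonds — 2 electron domains, sp.
C4 has 2 σ bonds, plus two π bonds: steric number 2 → sp.
C5: 4 σ bonds; 4 regions of electron density → sp3.
C6 — 2 σ bonds, plus two π bonds. Steric number 2, so sp.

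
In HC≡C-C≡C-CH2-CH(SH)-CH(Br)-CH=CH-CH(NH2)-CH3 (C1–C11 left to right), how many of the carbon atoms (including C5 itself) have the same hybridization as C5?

C5 is sp3 (only σ bonds).
C1: sp
C2: sp
C3: sp
C4: sp
C5: sp3 ✓
C6: sp3 ✓
C7: sp3 ✓
C8: sp2
C9: sp2
C10: sp3 ✓
C11: sp3 ✓
5 carbons are sp3.

5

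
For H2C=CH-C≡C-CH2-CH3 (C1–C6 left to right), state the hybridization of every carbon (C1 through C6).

C1 has 3 σ bonds, plus one π bond: steric number 3 → sp2.
C2: 3 σ bonds, plus one π bond; 3 regions of electron density → sp2.
C3 (2 σ bonds, plus two π bonds) has steric number 2: sp.
C4: 2 σ bonds, plus two π bonds; 2 regions of electron density → sp.
C5 is sp3: 4 σ bonds, 4 electron-density regions.
C6 is sp3: 4 σ bonds, 4 electron-density regions.

C1 sp2, C2 sp2, C3 sp, C4 sp, C5 sp3, C6 sp3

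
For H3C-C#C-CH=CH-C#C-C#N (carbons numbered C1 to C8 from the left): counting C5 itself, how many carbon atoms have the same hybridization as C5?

C5 is sp2 (one π bond).
C1: sp3
C2: sp
C3: sp
C4: sp2 ✓
C5: sp2 ✓
C6: sp
C7: sp
C8: sp
2 carbons are sp2.

2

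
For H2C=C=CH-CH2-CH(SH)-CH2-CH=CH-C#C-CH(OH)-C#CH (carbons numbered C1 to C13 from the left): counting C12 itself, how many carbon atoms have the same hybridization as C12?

C12 is sp (two π bonds).
C1: sp2
C2: sp ✓
C3: sp2
C4: sp3
C5: sp3
C6: sp3
C7: sp2
C8: sp2
C9: sp ✓
C10: sp ✓
C11: sp3
C12: sp ✓
C13: sp ✓
5 carbons are sp.

5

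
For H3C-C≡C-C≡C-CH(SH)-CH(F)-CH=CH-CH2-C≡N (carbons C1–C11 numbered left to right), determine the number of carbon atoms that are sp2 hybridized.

2

C1: sp3
C2: sp
C3: sp
C4: sp
C5: sp
C6: sp3
C7: sp3
C8: sp2 ✓
C9: sp2 ✓
C10: sp3
C11: sp
C8, C9 → 2 sp2 carbons.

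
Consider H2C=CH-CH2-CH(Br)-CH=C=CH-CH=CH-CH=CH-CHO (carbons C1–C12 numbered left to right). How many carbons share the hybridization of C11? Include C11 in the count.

9

C11 is sp2 (one π bond).
C1: sp2 ✓
C2: sp2 ✓
C3: sp3
C4: sp3
C5: sp2 ✓
C6: sp
C7: sp2 ✓
C8: sp2 ✓
C9: sp2 ✓
C10: sp2 ✓
C11: sp2 ✓
C12: sp2 ✓
9 carbons are sp2.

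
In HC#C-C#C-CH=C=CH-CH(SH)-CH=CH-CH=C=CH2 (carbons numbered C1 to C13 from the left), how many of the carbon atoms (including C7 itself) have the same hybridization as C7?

6

C7 is sp2 (one π bond).
C1: sp
C2: sp
C3: sp
C4: sp
C5: sp2 ✓
C6: sp
C7: sp2 ✓
C8: sp3
C9: sp2 ✓
C10: sp2 ✓
C11: sp2 ✓
C12: sp
C13: sp2 ✓
6 carbons are sp2.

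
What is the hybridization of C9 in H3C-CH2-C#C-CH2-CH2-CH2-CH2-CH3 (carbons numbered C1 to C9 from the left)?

C9: 4 σ bonds — 4 electron domains, sp3.

sp³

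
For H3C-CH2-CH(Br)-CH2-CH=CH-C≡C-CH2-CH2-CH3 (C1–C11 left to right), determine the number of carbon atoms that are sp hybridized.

C1: sp3
C2: sp3
C3: sp3
C4: sp3
C5: sp2
C6: sp2
C7: sp ✓
C8: sp ✓
C9: sp3
C10: sp3
C11: sp3
C7, C8 → 2 sp carbons.

2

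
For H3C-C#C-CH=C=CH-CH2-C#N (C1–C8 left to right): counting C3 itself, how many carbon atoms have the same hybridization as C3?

C3 is sp (two π bonds).
C1: sp3
C2: sp ✓
C3: sp ✓
C4: sp2
C5: sp ✓
C6: sp2
C7: sp3
C8: sp ✓
4 carbons are sp.

4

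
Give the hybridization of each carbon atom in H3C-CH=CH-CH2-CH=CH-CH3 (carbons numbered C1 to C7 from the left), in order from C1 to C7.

C1 is sp3: 4 σ bonds, 4 electron-density regions.
C2 is sp2: 3 σ bonds, plus one π bond, 3 electron-density regions.
C3 is sp2: 3 σ bonds, plus one π bond, 3 electron-density regions.
C4 has 4 σ bonds: steric number 4 → sp3.
C5 carries 3 σ bonds, plus one π bond, giving a steric number of 3, so it is sp2.
C6 carries 3 σ bonds, plus one π bond, giving a steric number of 3, so it is sp2.
C7: 4 σ bonds; 4 regions of electron density → sp3.

C1 sp3, C2 sp2, C3 sp2, C4 sp3, C5 sp2, C6 sp2, C7 sp3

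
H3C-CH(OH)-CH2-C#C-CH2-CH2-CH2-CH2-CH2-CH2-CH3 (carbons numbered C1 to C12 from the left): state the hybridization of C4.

sp

C4 (2 σ bonds, plus two π bonds) has steric number 2: sp.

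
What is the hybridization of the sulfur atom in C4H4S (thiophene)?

sp2

Analogous to furan: one S lone pair in the aromatic π system, S is sp2.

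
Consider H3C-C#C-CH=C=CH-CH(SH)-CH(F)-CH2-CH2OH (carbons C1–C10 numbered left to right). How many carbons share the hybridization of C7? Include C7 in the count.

5

C7 is sp3 (only σ bonds).
C1: sp3 ✓
C2: sp
C3: sp
C4: sp2
C5: sp
C6: sp2
C7: sp3 ✓
C8: sp3 ✓
C9: sp3 ✓
C10: sp3 ✓
5 carbons are sp3.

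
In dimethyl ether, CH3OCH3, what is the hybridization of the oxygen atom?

Two σ bonds + two lone pairs = steric number 4 → sp3.

sp³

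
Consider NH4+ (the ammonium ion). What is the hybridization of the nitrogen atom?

Four σ bonds, no lone pair → sp3, tetrahedral.

sp^3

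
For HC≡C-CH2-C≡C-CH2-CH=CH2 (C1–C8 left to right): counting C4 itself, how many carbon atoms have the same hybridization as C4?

C4 is sp (two π bonds).
C1: sp ✓
C2: sp ✓
C3: sp3
C4: sp ✓
C5: sp ✓
C6: sp3
C7: sp2
C8: sp2
4 carbons are sp.

4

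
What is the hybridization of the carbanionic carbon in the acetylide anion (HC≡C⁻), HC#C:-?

sp

One σ bond + one lone pair = steric number 2 → sp.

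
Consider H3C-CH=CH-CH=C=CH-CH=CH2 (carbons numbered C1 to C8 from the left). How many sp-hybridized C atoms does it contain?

C1: sp3
C2: sp2
C3: sp2
C4: sp2
C5: sp ✓
C6: sp2
C7: sp2
C8: sp2
C5 → 1 sp carbon.

1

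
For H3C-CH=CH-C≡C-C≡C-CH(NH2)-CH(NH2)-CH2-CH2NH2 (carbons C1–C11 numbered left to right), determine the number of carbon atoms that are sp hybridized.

4

C1: sp3
C2: sp2
C3: sp2
C4: sp ✓
C5: sp ✓
C6: sp ✓
C7: sp ✓
C8: sp3
C9: sp3
C10: sp3
C11: sp3
C4, C5, C6, C7 → 4 sp carbons.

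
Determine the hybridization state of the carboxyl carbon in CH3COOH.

sp²

The carboxyl carbon — 3 σ bonds, plus one π bond. Steric number 3, so sp2.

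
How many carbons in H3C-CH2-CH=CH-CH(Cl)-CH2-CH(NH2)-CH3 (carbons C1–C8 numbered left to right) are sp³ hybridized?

6

C1: sp3 ✓
C2: sp3 ✓
C3: sp2
C4: sp2
C5: sp3 ✓
C6: sp3 ✓
C7: sp3 ✓
C8: sp3 ✓
C1, C2, C5, C6, C7, C8 → 6 sp3 carbons.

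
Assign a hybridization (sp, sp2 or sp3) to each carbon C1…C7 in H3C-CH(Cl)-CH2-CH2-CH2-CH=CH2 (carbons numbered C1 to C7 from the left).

C1 sp3, C2 sp3, C3 sp3, C4 sp3, C5 sp3, C6 sp2, C7 sp2

C1 — 4 σ bonds. Steric number 4, so sp3.
C2 is sp3: 4 σ bonds, 4 electron-density regions.
C3 carries 4 σ bonds, giving a steric number of 4, so it is sp3.
C4: 4 σ bonds — 4 electron domains, sp3.
C5 — 4 σ bonds. Steric number 4, so sp3.
C6 carries 3 σ bonds, plus one π bond, giving a steric number of 3, so it is sp2.
C7: 3 σ bonds, plus one π bond — 3 electron domains, sp2.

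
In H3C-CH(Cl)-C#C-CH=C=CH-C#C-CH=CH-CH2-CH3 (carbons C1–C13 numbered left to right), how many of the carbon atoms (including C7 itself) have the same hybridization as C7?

C7 is sp2 (one π bond).
C1: sp3
C2: sp3
C3: sp
C4: sp
C5: sp2 ✓
C6: sp
C7: sp2 ✓
C8: sp
C9: sp
C10: sp2 ✓
C11: sp2 ✓
C12: sp3
C13: sp3
4 carbons are sp2.

4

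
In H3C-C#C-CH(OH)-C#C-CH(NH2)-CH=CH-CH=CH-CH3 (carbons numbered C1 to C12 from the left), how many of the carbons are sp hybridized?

4

C1: sp3
C2: sp ✓
C3: sp ✓
C4: sp3
C5: sp ✓
C6: sp ✓
C7: sp3
C8: sp2
C9: sp2
C10: sp2
C11: sp2
C12: sp3
C2, C3, C5, C6 → 4 sp carbons.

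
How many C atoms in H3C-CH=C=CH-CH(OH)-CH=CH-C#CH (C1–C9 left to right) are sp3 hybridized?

2

C1: sp3 ✓
C2: sp2
C3: sp
C4: sp2
C5: sp3 ✓
C6: sp2
C7: sp2
C8: sp
C9: sp
C1, C5 → 2 sp3 carbons.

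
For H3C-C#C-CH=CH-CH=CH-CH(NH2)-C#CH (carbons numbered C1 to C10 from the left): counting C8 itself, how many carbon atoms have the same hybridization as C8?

2

C8 is sp3 (only σ bonds).
C1: sp3 ✓
C2: sp
C3: sp
C4: sp2
C5: sp2
C6: sp2
C7: sp2
C8: sp3 ✓
C9: sp
C10: sp
2 carbons are sp3.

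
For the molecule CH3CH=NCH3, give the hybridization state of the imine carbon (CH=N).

sp2

The imine carbon (CH=N) is sp2: 3 σ bonds, plus one π bond, 3 electron-density regions.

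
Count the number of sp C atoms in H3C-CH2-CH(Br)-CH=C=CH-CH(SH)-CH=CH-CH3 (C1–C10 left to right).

1

C1: sp3
C2: sp3
C3: sp3
C4: sp2
C5: sp ✓
C6: sp2
C7: sp3
C8: sp2
C9: sp2
C10: sp3
C5 → 1 sp carbon.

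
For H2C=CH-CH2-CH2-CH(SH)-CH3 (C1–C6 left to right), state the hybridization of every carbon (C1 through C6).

C1 sp2, C2 sp2, C3 sp3, C4 sp3, C5 sp3, C6 sp3

C1: 3 σ bonds, plus one π bond; 3 regions of electron density → sp2.
C2 (3 σ bonds, plus one π bond) has steric number 3: sp2.
C3: 4 σ bonds — 4 electron domains, sp3.
C4 (4 σ bonds) has steric number 4: sp3.
C5 carries 4 σ bonds, giving a steric number of 4, so it is sp3.
C6 has 4 σ bonds: steric number 4 → sp3.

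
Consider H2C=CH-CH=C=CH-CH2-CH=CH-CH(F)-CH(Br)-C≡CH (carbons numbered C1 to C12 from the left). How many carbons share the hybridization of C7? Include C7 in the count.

C7 is sp2 (one π bond).
C1: sp2 ✓
C2: sp2 ✓
C3: sp2 ✓
C4: sp
C5: sp2 ✓
C6: sp3
C7: sp2 ✓
C8: sp2 ✓
C9: sp3
C10: sp3
C11: sp
C12: sp
6 carbons are sp2.

6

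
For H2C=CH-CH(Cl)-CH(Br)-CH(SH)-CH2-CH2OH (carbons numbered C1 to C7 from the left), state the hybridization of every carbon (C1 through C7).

C1 sp2, C2 sp2, C3 sp3, C4 sp3, C5 sp3, C6 sp3, C7 sp3

C1: 3 σ bonds, plus one π bond; 3 regions of electron density → sp2.
C2 — 3 σ bonds, plus one π bond. Steric number 3, so sp2.
C3: 4 σ bonds — 4 electron domains, sp3.
C4 carries 4 σ bonds, giving a steric number of 4, so it is sp3.
C5 has 4 σ bonds: steric number 4 → sp3.
C6 has 4 σ bonds: steric number 4 → sp3.
C7: 4 σ bonds — 4 electron domains, sp3.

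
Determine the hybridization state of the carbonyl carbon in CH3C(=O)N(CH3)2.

The carbonyl carbon: 3 σ bonds, plus one π bond; 3 regions of electron density → sp2.

sp^2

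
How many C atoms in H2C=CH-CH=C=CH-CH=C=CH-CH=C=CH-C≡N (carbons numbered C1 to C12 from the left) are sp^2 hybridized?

C1: sp2 ✓
C2: sp2 ✓
C3: sp2 ✓
C4: sp
C5: sp2 ✓
C6: sp2 ✓
C7: sp
C8: sp2 ✓
C9: sp2 ✓
C10: sp
C11: sp2 ✓
C12: sp
C1, C2, C3, C5, C6, C8, C9, C11 → 8 sp2 carbons.

8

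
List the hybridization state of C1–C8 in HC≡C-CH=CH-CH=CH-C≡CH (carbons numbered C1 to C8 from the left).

C1 sp, C2 sp, C3 sp2, C4 sp2, C5 sp2, C6 sp2, C7 sp, C8 sp

C1 is sp: 2 σ bonds, plus two π bonds, 2 electron-density regions.
C2 is sp: 2 σ bonds, plus two π bonds, 2 electron-density regions.
C3 is sp2: 3 σ bonds, plus one π bond, 3 electron-density regions.
C4: 3 σ bonds, plus one π bond; 3 regions of electron density → sp2.
C5 is sp2: 3 σ bonds, plus one π bond, 3 electron-density regions.
C6: 3 σ bonds, plus one π bond — 3 electron domains, sp2.
C7 (2 σ bonds, plus two π bonds) has steric number 2: sp.
C8 has 2 σ bonds, plus two π bonds: steric number 2 → sp.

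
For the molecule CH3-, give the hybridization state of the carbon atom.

Three σ bonds + one lone pair = steric number 4 → sp3, pyramidal.

sp³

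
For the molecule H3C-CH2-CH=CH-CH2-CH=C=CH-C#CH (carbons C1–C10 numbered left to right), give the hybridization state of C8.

C8: 3 σ bonds, plus one π bond; 3 regions of electron density → sp2.

sp^2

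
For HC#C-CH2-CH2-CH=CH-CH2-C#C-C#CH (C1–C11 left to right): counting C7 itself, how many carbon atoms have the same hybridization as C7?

C7 is sp3 (only σ bonds).
C1: sp
C2: sp
C3: sp3 ✓
C4: sp3 ✓
C5: sp2
C6: sp2
C7: sp3 ✓
C8: sp
C9: sp
C10: sp
C11: sp
3 carbons are sp3.

3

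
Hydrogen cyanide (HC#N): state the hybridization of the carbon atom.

The carbon atom is sp: 2 σ bonds, plus two π bonds, 2 electron-density regions.

sp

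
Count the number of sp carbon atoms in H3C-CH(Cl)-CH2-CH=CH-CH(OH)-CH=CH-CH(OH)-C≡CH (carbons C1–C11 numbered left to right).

2

C1: sp3
C2: sp3
C3: sp3
C4: sp2
C5: sp2
C6: sp3
C7: sp2
C8: sp2
C9: sp3
C10: sp ✓
C11: sp ✓
C10, C11 → 2 sp carbons.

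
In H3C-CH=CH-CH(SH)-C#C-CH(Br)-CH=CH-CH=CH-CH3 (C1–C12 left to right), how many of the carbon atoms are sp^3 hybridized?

C1: sp3 ✓
C2: sp2
C3: sp2
C4: sp3 ✓
C5: sp
C6: sp
C7: sp3 ✓
C8: sp2
C9: sp2
C10: sp2
C11: sp2
C12: sp3 ✓
C1, C4, C7, C12 → 4 sp3 carbons.

4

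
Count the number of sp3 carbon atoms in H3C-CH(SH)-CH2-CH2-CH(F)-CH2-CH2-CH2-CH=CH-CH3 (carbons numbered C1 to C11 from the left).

C1: sp3 ✓
C2: sp3 ✓
C3: sp3 ✓
C4: sp3 ✓
C5: sp3 ✓
C6: sp3 ✓
C7: sp3 ✓
C8: sp3 ✓
C9: sp2
C10: sp2
C11: sp3 ✓
C1, C2, C3, C4, C5, C6, C7, C8, C11 → 9 sp3 carbons.

9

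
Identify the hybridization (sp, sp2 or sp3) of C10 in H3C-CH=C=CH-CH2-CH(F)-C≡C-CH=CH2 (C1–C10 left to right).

sp^2

C10: 3 σ bonds, plus one π bond; 3 regions of electron density → sp2.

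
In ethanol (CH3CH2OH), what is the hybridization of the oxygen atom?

sp³

The oxygen atom carries 2 σ bonds and 2 lone pairs, giving a steric number of 4, so it is sp3.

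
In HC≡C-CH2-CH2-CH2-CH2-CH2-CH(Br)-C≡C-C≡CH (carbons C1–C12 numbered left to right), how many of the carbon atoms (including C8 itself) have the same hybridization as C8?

C8 is sp3 (only σ bonds).
C1: sp
C2: sp
C3: sp3 ✓
C4: sp3 ✓
C5: sp3 ✓
C6: sp3 ✓
C7: sp3 ✓
C8: sp3 ✓
C9: sp
C10: sp
C11: sp
C12: sp
6 carbons are sp3.

6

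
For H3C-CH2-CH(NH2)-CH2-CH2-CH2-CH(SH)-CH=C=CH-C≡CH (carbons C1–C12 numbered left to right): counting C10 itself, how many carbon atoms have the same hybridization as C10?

2

C10 is sp2 (one π bond).
C1: sp3
C2: sp3
C3: sp3
C4: sp3
C5: sp3
C6: sp3
C7: sp3
C8: sp2 ✓
C9: sp
C10: sp2 ✓
C11: sp
C12: sp
2 carbons are sp2.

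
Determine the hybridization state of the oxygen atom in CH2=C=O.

The oxygen atom (1 σ bond and 2 lone pairs, plus one π bond) has steric number 3: sp2.

sp^2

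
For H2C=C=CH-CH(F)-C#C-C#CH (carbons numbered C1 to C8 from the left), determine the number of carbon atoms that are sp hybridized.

C1: sp2
C2: sp ✓
C3: sp2
C4: sp3
C5: sp ✓
C6: sp ✓
C7: sp ✓
C8: sp ✓
C2, C5, C6, C7, C8 → 5 sp carbons.

5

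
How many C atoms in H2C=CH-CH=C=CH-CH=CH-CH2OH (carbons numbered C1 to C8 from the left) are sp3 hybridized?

C1: sp2
C2: sp2
C3: sp2
C4: sp
C5: sp2
C6: sp2
C7: sp2
C8: sp3 ✓
C8 → 1 sp3 carbon.

1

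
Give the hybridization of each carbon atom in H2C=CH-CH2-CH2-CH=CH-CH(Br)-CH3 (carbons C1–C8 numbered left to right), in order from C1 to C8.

C1 (3 σ bonds, plus one π bond) has steric number 3: sp2.
C2 — 3 σ bonds, plus one π bond. Steric number 3, so sp2.
C3 — 4 σ bonds. Steric number 4, so sp3.
C4 — 4 σ bonds. Steric number 4, so sp3.
C5: 3 σ bonds, plus one π bond; 3 regions of electron density → sp2.
C6 has 3 σ bonds, plus one π bond: steric number 3 → sp2.
C7 is sp3: 4 σ bonds, 4 electron-density regions.
C8 carries 4 σ bonds, giving a steric number of 4, so it is sp3.

C1 sp2, C2 sp2, C3 sp3, C4 sp3, C5 sp2, C6 sp2, C7 sp3, C8 sp3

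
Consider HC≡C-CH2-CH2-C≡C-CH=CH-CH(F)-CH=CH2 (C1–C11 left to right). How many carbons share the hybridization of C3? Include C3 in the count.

C3 is sp3 (only σ bonds).
C1: sp
C2: sp
C3: sp3 ✓
C4: sp3 ✓
C5: sp
C6: sp
C7: sp2
C8: sp2
C9: sp3 ✓
C10: sp2
C11: sp2
3 carbons are sp3.

3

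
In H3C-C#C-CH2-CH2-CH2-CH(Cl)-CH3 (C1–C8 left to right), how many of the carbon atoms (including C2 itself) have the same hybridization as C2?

2

C2 is sp (two π bonds).
C1: sp3
C2: sp ✓
C3: sp ✓
C4: sp3
C5: sp3
C6: sp3
C7: sp3
C8: sp3
2 carbons are sp.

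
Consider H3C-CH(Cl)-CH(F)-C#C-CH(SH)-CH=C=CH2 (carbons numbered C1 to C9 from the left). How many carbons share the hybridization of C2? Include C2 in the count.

C2 is sp3 (only σ bonds).
C1: sp3 ✓
C2: sp3 ✓
C3: sp3 ✓
C4: sp
C5: sp
C6: sp3 ✓
C7: sp2
C8: sp
C9: sp2
4 carbons are sp3.

4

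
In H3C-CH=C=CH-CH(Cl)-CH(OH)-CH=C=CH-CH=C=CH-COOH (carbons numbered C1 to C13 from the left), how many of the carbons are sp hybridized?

3

C1: sp3
C2: sp2
C3: sp ✓
C4: sp2
C5: sp3
C6: sp3
C7: sp2
C8: sp ✓
C9: sp2
C10: sp2
C11: sp ✓
C12: sp2
C13: sp2
C3, C8, C11 → 3 sp carbons.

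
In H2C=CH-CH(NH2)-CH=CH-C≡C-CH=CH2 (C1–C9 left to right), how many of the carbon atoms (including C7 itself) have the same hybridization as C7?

2

C7 is sp (two π bonds).
C1: sp2
C2: sp2
C3: sp3
C4: sp2
C5: sp2
C6: sp ✓
C7: sp ✓
C8: sp2
C9: sp2
2 carbons are sp.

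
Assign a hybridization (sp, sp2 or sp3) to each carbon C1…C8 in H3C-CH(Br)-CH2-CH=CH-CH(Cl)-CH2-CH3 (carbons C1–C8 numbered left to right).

C1 sp3, C2 sp3, C3 sp3, C4 sp2, C5 sp2, C6 sp3, C7 sp3, C8 sp3

C1: 4 σ bonds; 4 regions of electron density → sp3.
C2 is sp3: 4 σ bonds, 4 electron-density regions.
C3 is sp3: 4 σ bonds, 4 electron-density regions.
C4 (3 σ bonds, plus one π bond) has steric number 3: sp2.
C5 (3 σ bonds, plus one π bond) has steric number 3: sp2.
C6 carries 4 σ bonds, giving a steric number of 4, so it is sp3.
C7: 4 σ bonds; 4 regions of electron density → sp3.
C8 — 4 σ bonds. Steric number 4, so sp3.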